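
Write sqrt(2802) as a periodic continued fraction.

Write x_i = (sqrt(2802) + m_i)/d_i with (m_0, d_0) = (0, 1). a_0 = floor(sqrt(2802)) = 52, since 52^2 = 2704 <= 2802 < 2809 = 53^2.
Iterate m_{i+1} = d_i*a_i - m_i, d_{i+1} = (2802 - m_{i+1}^2)/d_i, a_{i+1} = floor((a_0 + m_{i+1})/d_{i+1}):
  m_1 = 1*52 - 0 = 52, d_1 = (2802 - 52^2)/1 = 98/1 = 98, a_1 = floor((52 + 52)/98) = 1.
  m_2 = 98*1 - 52 = 46, d_2 = (2802 - 46^2)/98 = 686/98 = 7, a_2 = floor((52 + 46)/7) = 14.
  m_3 = 7*14 - 46 = 52, d_3 = (2802 - 52^2)/7 = 98/7 = 14, a_3 = floor((52 + 52)/14) = 7.
  m_4 = 14*7 - 52 = 46, d_4 = (2802 - 46^2)/14 = 686/14 = 49, a_4 = floor((52 + 46)/49) = 2.
  m_5 = 49*2 - 46 = 52, d_5 = (2802 - 52^2)/49 = 98/49 = 2, a_5 = floor((52 + 52)/2) = 52.
  m_6 = 2*52 - 52 = 52, d_6 = (2802 - 52^2)/2 = 98/2 = 49, a_6 = floor((52 + 52)/49) = 2.
  m_7 = 49*2 - 52 = 46, d_7 = (2802 - 46^2)/49 = 686/49 = 14, a_7 = floor((52 + 46)/14) = 7.
  m_8 = 14*7 - 46 = 52, d_8 = (2802 - 52^2)/14 = 98/14 = 7, a_8 = floor((52 + 52)/7) = 14.
  m_9 = 7*14 - 52 = 46, d_9 = (2802 - 46^2)/7 = 686/7 = 98, a_9 = floor((52 + 46)/98) = 1.
  m_10 = 98*1 - 46 = 52, d_10 = (2802 - 52^2)/98 = 98/98 = 1, a_10 = floor((52 + 52)/1) = 104.
  m_11 = 1*104 - 52 = 52, d_11 = (2802 - 52^2)/1 = 98/1 = 98: (m_11, d_11) = (m_1, d_1) = (52, 98), so from here the quotients repeat a_1, ..., a_10; the period length is 10.
Hence the expansion of sqrt(2802) is a_0 = 52 followed by the repeating block 1, 14, 7, 2, 52, 2, 7, 14, 1, 104 (period 10).

[52; (1, 14, 7, 2, 52, 2, 7, 14, 1, 104)]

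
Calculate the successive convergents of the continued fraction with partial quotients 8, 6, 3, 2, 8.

8/1, 49/6, 155/19, 359/44, 3027/371

Using the convergent recurrence p_i = a_i*p_{i-1} + p_{i-2}, q_i = a_i*q_{i-1} + q_{i-2} with p_{-2}=0, p_{-1}=1, q_{-2}=1, q_{-1}=0:
  i=0: a_0=8, p_0 = 8*1 + 0 = 8, q_0 = 8*0 + 1 = 1.
  i=1: a_1=6, p_1 = 6*8 + 1 = 49, q_1 = 6*1 + 0 = 6.
  i=2: a_2=3, p_2 = 3*49 + 8 = 155, q_2 = 3*6 + 1 = 19.
  i=3: a_3=2, p_3 = 2*155 + 49 = 359, q_3 = 2*19 + 6 = 44.
  i=4: a_4=8, p_4 = 8*359 + 155 = 3027, q_4 = 8*44 + 19 = 371.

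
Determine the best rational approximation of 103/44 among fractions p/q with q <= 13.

Expand x = 103/44 as a continued fraction with the Euclidean algorithm:
  103 = 2*44 + 15, so a_0 = 2.
  44 = 2*15 + 14, so a_1 = 2.
  15 = 1*14 + 1, so a_2 = 1.
  14 = 14*1 + 0, so a_3 = 14.
so x = [2; 2, 1, 14].
Convergents (p_i = a_i*p_{i-1} + p_{i-2}, q_i = a_i*q_{i-1} + q_{i-2} with p_{-2}=0, p_{-1}=1, q_{-2}=1, q_{-1}=0), until the denominator exceeds 13:
  i=0: a_0=2, p_0 = 2*1 + 0 = 2, q_0 = 2*0 + 1 = 1.
  i=1: a_1=2, p_1 = 2*2 + 1 = 5, q_1 = 2*1 + 0 = 2.
  i=2: a_2=1, p_2 = 1*5 + 2 = 7, q_2 = 1*2 + 1 = 3.
  i=3: a_3=14, p_3 = 14*7 + 5 = 103, q_3 = 14*3 + 2 = 44.
q_3 = 44 > 13, so the last convergent with denominator <= 13 is p_2/q_2 = 7/3.
The closest fraction with denominator <= 13 is either p_2/q_2 or the intermediate fraction (k*p_2 + p_1)/(k*q_2 + q_1) with the largest k >= 1 whose denominator stays <= 13; these approach x as k grows, and every other convergent or intermediate fraction in range is farther away.
Largest k: floor((13 - q_1)/q_2) = floor((13 - 2)/3) = 3.
That gives (3*7 + 5)/(3*3 + 2) = 26/11.
Compare the errors: |x - 7/3| = |103*3 - 7*44|/(44*3) = 1/132, and |x - 26/11| = |103*11 - 26*44|/(44*11) = 11/484.
Cross-multiplying, 1*484 = 484 < 1452 = 11*132, so 1/132 is smaller: the convergent 7/3 is closer to x than 26/11.

7/3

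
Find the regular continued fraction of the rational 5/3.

Run the Euclidean algorithm on 5 and 3; the successive quotients are the partial quotients a_0, a_1, ... (each step inverts the fractional part left over by the previous one):
  5 = 1*3 + 2, so a_0 = 1.
  3 = 1*2 + 1, so a_1 = 1.
  2 = 2*1 + 0, so a_2 = 2.
The remainder reaches 0 after 3 divisions, so the expansion has 3 partial quotients, read off in order.

[1; 1, 2]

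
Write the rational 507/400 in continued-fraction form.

Run the Euclidean algorithm on 507 and 400; the successive quotients are the partial quotients a_0, a_1, ... (each step inverts the fractional part left over by the previous one):
  507 = 1*400 + 107, so a_0 = 1.
  400 = 3*107 + 79, so a_1 = 3.
  107 = 1*79 + 28, so a_2 = 1.
  79 = 2*28 + 23, so a_3 = 2.
  28 = 1*23 + 5, so a_4 = 1.
  23 = 4*5 + 3, so a_5 = 4.
  5 = 1*3 + 2, so a_6 = 1.
  3 = 1*2 + 1, so a_7 = 1.
  2 = 2*1 + 0, so a_8 = 2.
The remainder reaches 0 after 9 divisions, so the expansion has 9 partial quotients, read off in order.

[1; 3, 1, 2, 1, 4, 1, 1, 2]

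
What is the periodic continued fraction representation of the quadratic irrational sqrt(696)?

Write x_i = (sqrt(696) + m_i)/d_i with (m_0, d_0) = (0, 1). a_0 = floor(sqrt(696)) = 26, since 26^2 = 676 <= 696 < 729 = 27^2.
Iterate m_{i+1} = d_i*a_i - m_i, d_{i+1} = (696 - m_{i+1}^2)/d_i, a_{i+1} = floor((a_0 + m_{i+1})/d_{i+1}):
  m_1 = 1*26 - 0 = 26, d_1 = (696 - 26^2)/1 = 20/1 = 20, a_1 = floor((26 + 26)/20) = 2.
  m_2 = 20*2 - 26 = 14, d_2 = (696 - 14^2)/20 = 500/20 = 25, a_2 = floor((26 + 14)/25) = 1.
  m_3 = 25*1 - 14 = 11, d_3 = (696 - 11^2)/25 = 575/25 = 23, a_3 = floor((26 + 11)/23) = 1.
  m_4 = 23*1 - 11 = 12, d_4 = (696 - 12^2)/23 = 552/23 = 24, a_4 = floor((26 + 12)/24) = 1.
  m_5 = 24*1 - 12 = 12, d_5 = (696 - 12^2)/24 = 552/24 = 23, a_5 = floor((26 + 12)/23) = 1.
  m_6 = 23*1 - 12 = 11, d_6 = (696 - 11^2)/23 = 575/23 = 25, a_6 = floor((26 + 11)/25) = 1.
  m_7 = 25*1 - 11 = 14, d_7 = (696 - 14^2)/25 = 500/25 = 20, a_7 = floor((26 + 14)/20) = 2.
  m_8 = 20*2 - 14 = 26, d_8 = (696 - 26^2)/20 = 20/20 = 1, a_8 = floor((26 + 26)/1) = 52.
  m_9 = 1*52 - 26 = 26, d_9 = (696 - 26^2)/1 = 20/1 = 20: (m_9, d_9) = (m_1, d_1) = (26, 20), so from here the quotients repeat a_1, ..., a_8; the period length is 8.
Hence the expansion of sqrt(696) is a_0 = 26 followed by the repeating block 2, 1, 1, 1, 1, 1, 2, 52 (period 8).

[26; (2, 1, 1, 1, 1, 1, 2, 52)]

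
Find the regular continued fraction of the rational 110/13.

[8; 2, 6]

Run the Euclidean algorithm on 110 and 13; the successive quotients are the partial quotients a_0, a_1, ... (each step inverts the fractional part left over by the previous one):
  110 = 8*13 + 6, so a_0 = 8.
  13 = 2*6 + 1, so a_1 = 2.
  6 = 6*1 + 0, so a_2 = 6.
The remainder reaches 0 after 3 divisions, so the expansion has 3 partial quotients, read off in order.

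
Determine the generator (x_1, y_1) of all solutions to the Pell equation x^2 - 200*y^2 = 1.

(x, y) = (99, 7)

First expand sqrt(200) as a continued fraction. With x_i = (sqrt(200) + m_i)/d_i and (m_0, d_0) = (0, 1): a_0 = floor(sqrt(200)) = 14, since 14^2 = 196 <= 200 < 225 = 15^2.
Iterate m_{i+1} = d_i*a_i - m_i, d_{i+1} = (200 - m_{i+1}^2)/d_i, a_{i+1} = floor((a_0 + m_{i+1})/d_{i+1}):
  m_1 = 1*14 - 0 = 14, d_1 = (200 - 14^2)/1 = 4/1 = 4, a_1 = floor((14 + 14)/4) = 7.
  m_2 = 4*7 - 14 = 14, d_2 = (200 - 14^2)/4 = 4/4 = 1, a_2 = floor((14 + 14)/1) = 28.
  m_3 = 1*28 - 14 = 14, d_3 = (200 - 14^2)/1 = 4/1 = 4: (m_3, d_3) = (m_1, d_1) = (14, 4), so from here the quotients repeat a_1, a_2; the period length is 2.
So sqrt(200) = [14; (7, 28)] with period length k = 2.
k is even, so the fundamental solution of x^2 - 200y^2 = 1 is (p_{k-1}, q_{k-1}) = (p_1, q_1); compute convergents through index 1.
Convergents (p_i = a_i*p_{i-1} + p_{i-2}, q_i = a_i*q_{i-1} + q_{i-2} with p_{-2}=0, p_{-1}=1, q_{-2}=1, q_{-1}=0):
  i=0: a_0=14, p_0 = 14*1 + 0 = 14, q_0 = 14*0 + 1 = 1.
  i=1: a_1=7, p_1 = 7*14 + 1 = 99, q_1 = 7*1 + 0 = 7.
Check: 99^2 - 200*7^2 = 9801 - 9800 = 1, so (x, y) = (99, 7) solves the equation, and by the theorem it is the least positive solution.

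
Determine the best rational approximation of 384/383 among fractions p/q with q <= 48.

Expand x = 384/383 as a continued fraction with the Euclidean algorithm:
  384 = 1*383 + 1, so a_0 = 1.
  383 = 383*1 + 0, so a_1 = 383.
so x = [1; 383].
Convergents (p_i = a_i*p_{i-1} + p_{i-2}, q_i = a_i*q_{i-1} + q_{i-2} with p_{-2}=0, p_{-1}=1, q_{-2}=1, q_{-1}=0), until the denominator exceeds 48:
  i=0: a_0=1, p_0 = 1*1 + 0 = 1, q_0 = 1*0 + 1 = 1.
  i=1: a_1=383, p_1 = 383*1 + 1 = 384, q_1 = 383*1 + 0 = 383.
q_1 = 383 > 48, so the last convergent with denominator <= 48 is p_0/q_0 = 1/1.
The closest fraction with denominator <= 48 is either p_0/q_0 or the intermediate fraction (k*p_0 + p_{-1})/(k*q_0 + q_{-1}) with the largest k >= 1 whose denominator stays <= 48; these approach x as k grows, and every other convergent or intermediate fraction in range is farther away.
Largest k: floor((48 - q_{-1})/q_0) = floor((48 - 0)/1) = 48 (using the seeds p_{-1} = 1, q_{-1} = 0).
That gives (48*1 + 1)/(48*1 + 0) = 49/48.
Compare the errors: |x - 1/1| = |384*1 - 1*383|/(383*1) = 1/383, and |x - 49/48| = |384*48 - 49*383|/(383*48) = 335/18384.
Cross-multiplying, 1*18384 = 18384 < 128305 = 335*383, so 1/383 is smaller: the convergent 1/1 is closer to x than 49/48.

1/1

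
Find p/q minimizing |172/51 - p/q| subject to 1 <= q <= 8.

27/8

Expand x = 172/51 as a continued fraction with the Euclidean algorithm:
  172 = 3*51 + 19, so a_0 = 3.
  51 = 2*19 + 13, so a_1 = 2.
  19 = 1*13 + 6, so a_2 = 1.
  13 = 2*6 + 1, so a_3 = 2.
  6 = 6*1 + 0, so a_4 = 6.
so x = [3; 2, 1, 2, 6].
Convergents (p_i = a_i*p_{i-1} + p_{i-2}, q_i = a_i*q_{i-1} + q_{i-2} with p_{-2}=0, p_{-1}=1, q_{-2}=1, q_{-1}=0), until the denominator exceeds 8:
  i=0: a_0=3, p_0 = 3*1 + 0 = 3, q_0 = 3*0 + 1 = 1.
  i=1: a_1=2, p_1 = 2*3 + 1 = 7, q_1 = 2*1 + 0 = 2.
  i=2: a_2=1, p_2 = 1*7 + 3 = 10, q_2 = 1*2 + 1 = 3.
  i=3: a_3=2, p_3 = 2*10 + 7 = 27, q_3 = 2*3 + 2 = 8.
  i=4: a_4=6, p_4 = 6*27 + 10 = 172, q_4 = 6*8 + 3 = 51.
q_4 = 51 > 8, so the last convergent with denominator <= 8 is p_3/q_3 = 27/8.
The closest fraction with denominator <= 8 is either p_3/q_3 or the intermediate fraction (k*p_3 + p_2)/(k*q_3 + q_2) with the largest k >= 1 whose denominator stays <= 8; these approach x as k grows, and every other convergent or intermediate fraction in range is farther away.
Largest k: floor((8 - q_2)/q_3) = floor((8 - 3)/8) = 0.
Since k = 0, no intermediate fraction beyond p_3/q_3 has denominator <= 8, so the convergent 27/8 is the closest (its error is |172*8 - 27*51|/(51*8) = 1/408).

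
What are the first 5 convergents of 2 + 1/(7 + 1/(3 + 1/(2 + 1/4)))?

Using the convergent recurrence p_i = a_i*p_{i-1} + p_{i-2}, q_i = a_i*q_{i-1} + q_{i-2} with p_{-2}=0, p_{-1}=1, q_{-2}=1, q_{-1}=0:
  i=0: a_0=2, p_0 = 2*1 + 0 = 2, q_0 = 2*0 + 1 = 1.
  i=1: a_1=7, p_1 = 7*2 + 1 = 15, q_1 = 7*1 + 0 = 7.
  i=2: a_2=3, p_2 = 3*15 + 2 = 47, q_2 = 3*7 + 1 = 22.
  i=3: a_3=2, p_3 = 2*47 + 15 = 109, q_3 = 2*22 + 7 = 51.
  i=4: a_4=4, p_4 = 4*109 + 47 = 483, q_4 = 4*51 + 22 = 226.

2/1, 15/7, 47/22, 109/51, 483/226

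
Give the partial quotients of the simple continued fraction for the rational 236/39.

Run the Euclidean algorithm on 236 and 39; the successive quotients are the partial quotients a_0, a_1, ... (each step inverts the fractional part left over by the previous one):
  236 = 6*39 + 2, so a_0 = 6.
  39 = 19*2 + 1, so a_1 = 19.
  2 = 2*1 + 0, so a_2 = 2.
The remainder reaches 0 after 3 divisions, so the expansion has 3 partial quotients, read off in order.

[6; 19, 2]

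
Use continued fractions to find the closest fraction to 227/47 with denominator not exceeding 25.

29/6

Expand x = 227/47 as a continued fraction with the Euclidean algorithm:
  227 = 4*47 + 39, so a_0 = 4.
  47 = 1*39 + 8, so a_1 = 1.
  39 = 4*8 + 7, so a_2 = 4.
  8 = 1*7 + 1, so a_3 = 1.
  7 = 7*1 + 0, so a_4 = 7.
so x = [4; 1, 4, 1, 7].
Convergents (p_i = a_i*p_{i-1} + p_{i-2}, q_i = a_i*q_{i-1} + q_{i-2} with p_{-2}=0, p_{-1}=1, q_{-2}=1, q_{-1}=0), until the denominator exceeds 25:
  i=0: a_0=4, p_0 = 4*1 + 0 = 4, q_0 = 4*0 + 1 = 1.
  i=1: a_1=1, p_1 = 1*4 + 1 = 5, q_1 = 1*1 + 0 = 1.
  i=2: a_2=4, p_2 = 4*5 + 4 = 24, q_2 = 4*1 + 1 = 5.
  i=3: a_3=1, p_3 = 1*24 + 5 = 29, q_3 = 1*5 + 1 = 6.
  i=4: a_4=7, p_4 = 7*29 + 24 = 227, q_4 = 7*6 + 5 = 47.
q_4 = 47 > 25, so the last convergent with denominator <= 25 is p_3/q_3 = 29/6.
The closest fraction with denominator <= 25 is either p_3/q_3 or the intermediate fraction (k*p_3 + p_2)/(k*q_3 + q_2) with the largest k >= 1 whose denominator stays <= 25; these approach x as k grows, and every other convergent or intermediate fraction in range is farther away.
Largest k: floor((25 - q_2)/q_3) = floor((25 - 5)/6) = 3.
That gives (3*29 + 24)/(3*6 + 5) = 111/23.
Compare the errors: |x - 29/6| = |227*6 - 29*47|/(47*6) = 1/282, and |x - 111/23| = |227*23 - 111*47|/(47*23) = 4/1081.
Cross-multiplying, 1*1081 = 1081 < 1128 = 4*282, so 1/282 is smaller: the convergent 29/6 is closer to x than 111/23.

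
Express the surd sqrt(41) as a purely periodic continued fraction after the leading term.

Write x_i = (sqrt(41) + m_i)/d_i with (m_0, d_0) = (0, 1). a_0 = floor(sqrt(41)) = 6, since 6^2 = 36 <= 41 < 49 = 7^2.
Iterate m_{i+1} = d_i*a_i - m_i, d_{i+1} = (41 - m_{i+1}^2)/d_i, a_{i+1} = floor((a_0 + m_{i+1})/d_{i+1}):
  m_1 = 1*6 - 0 = 6, d_1 = (41 - 6^2)/1 = 5/1 = 5, a_1 = floor((6 + 6)/5) = 2.
  m_2 = 5*2 - 6 = 4, d_2 = (41 - 4^2)/5 = 25/5 = 5, a_2 = floor((6 + 4)/5) = 2.
  m_3 = 5*2 - 4 = 6, d_3 = (41 - 6^2)/5 = 5/5 = 1, a_3 = floor((6 + 6)/1) = 12.
  m_4 = 1*12 - 6 = 6, d_4 = (41 - 6^2)/1 = 5/1 = 5: (m_4, d_4) = (m_1, d_1) = (6, 5), so from here the quotients repeat a_1, ..., a_3; the period length is 3.
Hence the expansion of sqrt(41) is a_0 = 6 followed by the repeating block 2, 2, 12 (period 3).

[6; (2, 2, 12)]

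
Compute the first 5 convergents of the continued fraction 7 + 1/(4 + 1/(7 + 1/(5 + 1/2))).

Using the convergent recurrence p_i = a_i*p_{i-1} + p_{i-2}, q_i = a_i*q_{i-1} + q_{i-2} with p_{-2}=0, p_{-1}=1, q_{-2}=1, q_{-1}=0:
  i=0: a_0=7, p_0 = 7*1 + 0 = 7, q_0 = 7*0 + 1 = 1.
  i=1: a_1=4, p_1 = 4*7 + 1 = 29, q_1 = 4*1 + 0 = 4.
  i=2: a_2=7, p_2 = 7*29 + 7 = 210, q_2 = 7*4 + 1 = 29.
  i=3: a_3=5, p_3 = 5*210 + 29 = 1079, q_3 = 5*29 + 4 = 149.
  i=4: a_4=2, p_4 = 2*1079 + 210 = 2368, q_4 = 2*149 + 29 = 327.

7/1, 29/4, 210/29, 1079/149, 2368/327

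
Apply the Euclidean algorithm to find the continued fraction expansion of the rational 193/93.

[2; 13, 3, 2]

Run the Euclidean algorithm on 193 and 93; the successive quotients are the partial quotients a_0, a_1, ... (each step inverts the fractional part left over by the previous one):
  193 = 2*93 + 7, so a_0 = 2.
  93 = 13*7 + 2, so a_1 = 13.
  7 = 3*2 + 1, so a_2 = 3.
  2 = 2*1 + 0, so a_3 = 2.
The remainder reaches 0 after 4 divisions, so the expansion has 4 partial quotients, read off in order.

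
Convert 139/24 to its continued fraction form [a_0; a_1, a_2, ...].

[5; 1, 3, 1, 4]

Run the Euclidean algorithm on 139 and 24; the successive quotients are the partial quotients a_0, a_1, ... (each step inverts the fractional part left over by the previous one):
  139 = 5*24 + 19, so a_0 = 5.
  24 = 1*19 + 5, so a_1 = 1.
  19 = 3*5 + 4, so a_2 = 3.
  5 = 1*4 + 1, so a_3 = 1.
  4 = 4*1 + 0, so a_4 = 4.
The remainder reaches 0 after 5 divisions, so the expansion has 5 partial quotients, read off in order.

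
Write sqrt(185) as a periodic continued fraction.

Write x_i = (sqrt(185) + m_i)/d_i with (m_0, d_0) = (0, 1). a_0 = floor(sqrt(185)) = 13, since 13^2 = 169 <= 185 < 196 = 14^2.
Iterate m_{i+1} = d_i*a_i - m_i, d_{i+1} = (185 - m_{i+1}^2)/d_i, a_{i+1} = floor((a_0 + m_{i+1})/d_{i+1}):
  m_1 = 1*13 - 0 = 13, d_1 = (185 - 13^2)/1 = 16/1 = 16, a_1 = floor((13 + 13)/16) = 1.
  m_2 = 16*1 - 13 = 3, d_2 = (185 - 3^2)/16 = 176/16 = 11, a_2 = floor((13 + 3)/11) = 1.
  m_3 = 11*1 - 3 = 8, d_3 = (185 - 8^2)/11 = 121/11 = 11, a_3 = floor((13 + 8)/11) = 1.
  m_4 = 11*1 - 8 = 3, d_4 = (185 - 3^2)/11 = 176/11 = 16, a_4 = floor((13 + 3)/16) = 1.
  m_5 = 16*1 - 3 = 13, d_5 = (185 - 13^2)/16 = 16/16 = 1, a_5 = floor((13 + 13)/1) = 26.
  m_6 = 1*26 - 13 = 13, d_6 = (185 - 13^2)/1 = 16/1 = 16: (m_6, d_6) = (m_1, d_1) = (13, 16), so from here the quotients repeat a_1, ..., a_5; the period length is 5.
Hence the expansion of sqrt(185) is a_0 = 13 followed by the repeating block 1, 1, 1, 1, 26 (period 5).

[13; (1, 1, 1, 1, 26)]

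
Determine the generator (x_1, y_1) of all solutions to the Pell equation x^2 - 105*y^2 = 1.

First expand sqrt(105) as a continued fraction. With x_i = (sqrt(105) + m_i)/d_i and (m_0, d_0) = (0, 1): a_0 = floor(sqrt(105)) = 10, since 10^2 = 100 <= 105 < 121 = 11^2.
Iterate m_{i+1} = d_i*a_i - m_i, d_{i+1} = (105 - m_{i+1}^2)/d_i, a_{i+1} = floor((a_0 + m_{i+1})/d_{i+1}):
  m_1 = 1*10 - 0 = 10, d_1 = (105 - 10^2)/1 = 5/1 = 5, a_1 = floor((10 + 10)/5) = 4.
  m_2 = 5*4 - 10 = 10, d_2 = (105 - 10^2)/5 = 5/5 = 1, a_2 = floor((10 + 10)/1) = 20.
  m_3 = 1*20 - 10 = 10, d_3 = (105 - 10^2)/1 = 5/1 = 5: (m_3, d_3) = (m_1, d_1) = (10, 5), so from here the quotients repeat a_1, a_2; the period length is 2.
So sqrt(105) = [10; (4, 20)] with period length k = 2.
k is even, so the fundamental solution of x^2 - 105y^2 = 1 is (p_{k-1}, q_{k-1}) = (p_1, q_1); compute convergents through index 1.
Convergents (p_i = a_i*p_{i-1} + p_{i-2}, q_i = a_i*q_{i-1} + q_{i-2} with p_{-2}=0, p_{-1}=1, q_{-2}=1, q_{-1}=0):
  i=0: a_0=10, p_0 = 10*1 + 0 = 10, q_0 = 10*0 + 1 = 1.
  i=1: a_1=4, p_1 = 4*10 + 1 = 41, q_1 = 4*1 + 0 = 4.
Check: 41^2 - 105*4^2 = 1681 - 1680 = 1, so (x, y) = (41, 4) solves the equation, and by the theorem it is the least positive solution.

(x, y) = (41, 4)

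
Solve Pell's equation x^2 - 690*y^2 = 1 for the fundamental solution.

First expand sqrt(690) as a continued fraction. With x_i = (sqrt(690) + m_i)/d_i and (m_0, d_0) = (0, 1): a_0 = floor(sqrt(690)) = 26, since 26^2 = 676 <= 690 < 729 = 27^2.
Iterate m_{i+1} = d_i*a_i - m_i, d_{i+1} = (690 - m_{i+1}^2)/d_i, a_{i+1} = floor((a_0 + m_{i+1})/d_{i+1}):
  m_1 = 1*26 - 0 = 26, d_1 = (690 - 26^2)/1 = 14/1 = 14, a_1 = floor((26 + 26)/14) = 3.
  m_2 = 14*3 - 26 = 16, d_2 = (690 - 16^2)/14 = 434/14 = 31, a_2 = floor((26 + 16)/31) = 1.
  m_3 = 31*1 - 16 = 15, d_3 = (690 - 15^2)/31 = 465/31 = 15, a_3 = floor((26 + 15)/15) = 2.
  m_4 = 15*2 - 15 = 15, d_4 = (690 - 15^2)/15 = 465/15 = 31, a_4 = floor((26 + 15)/31) = 1.
  m_5 = 31*1 - 15 = 16, d_5 = (690 - 16^2)/31 = 434/31 = 14, a_5 = floor((26 + 16)/14) = 3.
  m_6 = 14*3 - 16 = 26, d_6 = (690 - 26^2)/14 = 14/14 = 1, a_6 = floor((26 + 26)/1) = 52.
  m_7 = 1*52 - 26 = 26, d_7 = (690 - 26^2)/1 = 14/1 = 14: (m_7, d_7) = (m_1, d_1) = (26, 14), so from here the quotients repeat a_1, ..., a_6; the period length is 6.
So sqrt(690) = [26; (3, 1, 2, 1, 3, 52)] with period length k = 6.
k is even, so the fundamental solution of x^2 - 690y^2 = 1 is (p_{k-1}, q_{k-1}) = (p_5, q_5); compute convergents through index 5.
Convergents (p_i = a_i*p_{i-1} + p_{i-2}, q_i = a_i*q_{i-1} + q_{i-2} with p_{-2}=0, p_{-1}=1, q_{-2}=1, q_{-1}=0):
  i=0: a_0=26, p_0 = 26*1 + 0 = 26, q_0 = 26*0 + 1 = 1.
  i=1: a_1=3, p_1 = 3*26 + 1 = 79, q_1 = 3*1 + 0 = 3.
  i=2: a_2=1, p_2 = 1*79 + 26 = 105, q_2 = 1*3 + 1 = 4.
  i=3: a_3=2, p_3 = 2*105 + 79 = 289, q_3 = 2*4 + 3 = 11.
  i=4: a_4=1, p_4 = 1*289 + 105 = 394, q_4 = 1*11 + 4 = 15.
  i=5: a_5=3, p_5 = 3*394 + 289 = 1471, q_5 = 3*15 + 11 = 56.
Check: 1471^2 - 690*56^2 = 2163841 - 2163840 = 1, so (x, y) = (1471, 56) solves the equation, and by the theorem it is the least positive solution.

(x, y) = (1471, 56)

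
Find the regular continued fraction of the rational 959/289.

Run the Euclidean algorithm on 959 and 289; the successive quotients are the partial quotients a_0, a_1, ... (each step inverts the fractional part left over by the previous one):
  959 = 3*289 + 92, so a_0 = 3.
  289 = 3*92 + 13, so a_1 = 3.
  92 = 7*13 + 1, so a_2 = 7.
  13 = 13*1 + 0, so a_3 = 13.
The remainder reaches 0 after 4 divisions, so the expansion has 4 partial quotients, read off in order.

[3; 3, 7, 13]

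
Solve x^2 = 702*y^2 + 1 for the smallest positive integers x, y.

First expand sqrt(702) as a continued fraction. With x_i = (sqrt(702) + m_i)/d_i and (m_0, d_0) = (0, 1): a_0 = floor(sqrt(702)) = 26, since 26^2 = 676 <= 702 < 729 = 27^2.
Iterate m_{i+1} = d_i*a_i - m_i, d_{i+1} = (702 - m_{i+1}^2)/d_i, a_{i+1} = floor((a_0 + m_{i+1})/d_{i+1}):
  m_1 = 1*26 - 0 = 26, d_1 = (702 - 26^2)/1 = 26/1 = 26, a_1 = floor((26 + 26)/26) = 2.
  m_2 = 26*2 - 26 = 26, d_2 = (702 - 26^2)/26 = 26/26 = 1, a_2 = floor((26 + 26)/1) = 52.
  m_3 = 1*52 - 26 = 26, d_3 = (702 - 26^2)/1 = 26/1 = 26: (m_3, d_3) = (m_1, d_1) = (26, 26), so from here the quotients repeat a_1, a_2; the period length is 2.
So sqrt(702) = [26; (2, 52)] with period length k = 2.
k is even, so the fundamental solution of x^2 - 702y^2 = 1 is (p_{k-1}, q_{k-1}) = (p_1, q_1); compute convergents through index 1.
Convergents (p_i = a_i*p_{i-1} + p_{i-2}, q_i = a_i*q_{i-1} + q_{i-2} with p_{-2}=0, p_{-1}=1, q_{-2}=1, q_{-1}=0):
  i=0: a_0=26, p_0 = 26*1 + 0 = 26, q_0 = 26*0 + 1 = 1.
  i=1: a_1=2, p_1 = 2*26 + 1 = 53, q_1 = 2*1 + 0 = 2.
Check: 53^2 - 702*2^2 = 2809 - 2808 = 1, so (x, y) = (53, 2) solves the equation, and by the theorem it is the least positive solution.

(x, y) = (53, 2)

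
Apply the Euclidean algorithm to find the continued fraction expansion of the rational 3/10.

[0; 3, 3]

Run the Euclidean algorithm on 3 and 10; the successive quotients are the partial quotients a_0, a_1, ... (each step inverts the fractional part left over by the previous one):
  3 = 0*10 + 3, so a_0 = 0.
  10 = 3*3 + 1, so a_1 = 3.
  3 = 3*1 + 0, so a_2 = 3.
The remainder reaches 0 after 3 divisions, so the expansion has 3 partial quotients, read off in order.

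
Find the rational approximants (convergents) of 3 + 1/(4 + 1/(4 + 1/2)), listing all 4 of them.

3/1, 13/4, 55/17, 123/38

Using the convergent recurrence p_i = a_i*p_{i-1} + p_{i-2}, q_i = a_i*q_{i-1} + q_{i-2} with p_{-2}=0, p_{-1}=1, q_{-2}=1, q_{-1}=0:
  i=0: a_0=3, p_0 = 3*1 + 0 = 3, q_0 = 3*0 + 1 = 1.
  i=1: a_1=4, p_1 = 4*3 + 1 = 13, q_1 = 4*1 + 0 = 4.
  i=2: a_2=4, p_2 = 4*13 + 3 = 55, q_2 = 4*4 + 1 = 17.
  i=3: a_3=2, p_3 = 2*55 + 13 = 123, q_3 = 2*17 + 4 = 38.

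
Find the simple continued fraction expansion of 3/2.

[1; 2]

Run the Euclidean algorithm on 3 and 2; the successive quotients are the partial quotients a_0, a_1, ... (each step inverts the fractional part left over by the previous one):
  3 = 1*2 + 1, so a_0 = 1.
  2 = 2*1 + 0, so a_1 = 2.
The remainder reaches 0 after 2 divisions, so the expansion has 2 partial quotients, read off in order.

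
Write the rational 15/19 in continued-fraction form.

[0; 1, 3, 1, 3]

Run the Euclidean algorithm on 15 and 19; the successive quotients are the partial quotients a_0, a_1, ... (each step inverts the fractional part left over by the previous one):
  15 = 0*19 + 15, so a_0 = 0.
  19 = 1*15 + 4, so a_1 = 1.
  15 = 3*4 + 3, so a_2 = 3.
  4 = 1*3 + 1, so a_3 = 1.
  3 = 3*1 + 0, so a_4 = 3.
The remainder reaches 0 after 5 divisions, so the expansion has 5 partial quotients, read off in order.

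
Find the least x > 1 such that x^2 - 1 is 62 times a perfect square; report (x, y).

First expand sqrt(62) as a continued fraction. With x_i = (sqrt(62) + m_i)/d_i and (m_0, d_0) = (0, 1): a_0 = floor(sqrt(62)) = 7, since 7^2 = 49 <= 62 < 64 = 8^2.
Iterate m_{i+1} = d_i*a_i - m_i, d_{i+1} = (62 - m_{i+1}^2)/d_i, a_{i+1} = floor((a_0 + m_{i+1})/d_{i+1}):
  m_1 = 1*7 - 0 = 7, d_1 = (62 - 7^2)/1 = 13/1 = 13, a_1 = floor((7 + 7)/13) = 1.
  m_2 = 13*1 - 7 = 6, d_2 = (62 - 6^2)/13 = 26/13 = 2, a_2 = floor((7 + 6)/2) = 6.
  m_3 = 2*6 - 6 = 6, d_3 = (62 - 6^2)/2 = 26/2 = 13, a_3 = floor((7 + 6)/13) = 1.
  m_4 = 13*1 - 6 = 7, d_4 = (62 - 7^2)/13 = 13/13 = 1, a_4 = floor((7 + 7)/1) = 14.
  m_5 = 1*14 - 7 = 7, d_5 = (62 - 7^2)/1 = 13/1 = 13: (m_5, d_5) = (m_1, d_1) = (7, 13), so from here the quotients repeat a_1, ..., a_4; the period length is 4.
So sqrt(62) = [7; (1, 6, 1, 14)] with period length k = 4.
k is even, so the fundamental solution of x^2 - 62y^2 = 1 is (p_{k-1}, q_{k-1}) = (p_3, q_3); compute convergents through index 3.
Convergents (p_i = a_i*p_{i-1} + p_{i-2}, q_i = a_i*q_{i-1} + q_{i-2} with p_{-2}=0, p_{-1}=1, q_{-2}=1, q_{-1}=0):
  i=0: a_0=7, p_0 = 7*1 + 0 = 7, q_0 = 7*0 + 1 = 1.
  i=1: a_1=1, p_1 = 1*7 + 1 = 8, q_1 = 1*1 + 0 = 1.
  i=2: a_2=6, p_2 = 6*8 + 7 = 55, q_2 = 6*1 + 1 = 7.
  i=3: a_3=1, p_3 = 1*55 + 8 = 63, q_3 = 1*7 + 1 = 8.
Check: 63^2 - 62*8^2 = 3969 - 3968 = 1, so (x, y) = (63, 8) solves the equation, and by the theorem it is the least positive solution.

(x, y) = (63, 8)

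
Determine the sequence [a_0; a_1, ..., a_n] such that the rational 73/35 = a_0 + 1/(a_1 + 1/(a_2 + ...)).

[2; 11, 1, 2]

Run the Euclidean algorithm on 73 and 35; the successive quotients are the partial quotients a_0, a_1, ... (each step inverts the fractional part left over by the previous one):
  73 = 2*35 + 3, so a_0 = 2.
  35 = 11*3 + 2, so a_1 = 11.
  3 = 1*2 + 1, so a_2 = 1.
  2 = 2*1 + 0, so a_3 = 2.
The remainder reaches 0 after 4 divisions, so the expansion has 4 partial quotients, read off in order.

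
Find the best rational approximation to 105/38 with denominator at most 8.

11/4

Expand x = 105/38 as a continued fraction with the Euclidean algorithm:
  105 = 2*38 + 29, so a_0 = 2.
  38 = 1*29 + 9, so a_1 = 1.
  29 = 3*9 + 2, so a_2 = 3.
  9 = 4*2 + 1, so a_3 = 4.
  2 = 2*1 + 0, so a_4 = 2.
so x = [2; 1, 3, 4, 2].
Convergents (p_i = a_i*p_{i-1} + p_{i-2}, q_i = a_i*q_{i-1} + q_{i-2} with p_{-2}=0, p_{-1}=1, q_{-2}=1, q_{-1}=0), until the denominator exceeds 8:
  i=0: a_0=2, p_0 = 2*1 + 0 = 2, q_0 = 2*0 + 1 = 1.
  i=1: a_1=1, p_1 = 1*2 + 1 = 3, q_1 = 1*1 + 0 = 1.
  i=2: a_2=3, p_2 = 3*3 + 2 = 11, q_2 = 3*1 + 1 = 4.
  i=3: a_3=4, p_3 = 4*11 + 3 = 47, q_3 = 4*4 + 1 = 17.
q_3 = 17 > 8, so the last convergent with denominator <= 8 is p_2/q_2 = 11/4.
The closest fraction with denominator <= 8 is either p_2/q_2 or the intermediate fraction (k*p_2 + p_1)/(k*q_2 + q_1) with the largest k >= 1 whose denominator stays <= 8; these approach x as k grows, and every other convergent or intermediate fraction in range is farther away.
Largest k: floor((8 - q_1)/q_2) = floor((8 - 1)/4) = 1.
That gives (1*11 + 3)/(1*4 + 1) = 14/5.
Compare the errors: |x - 11/4| = |105*4 - 11*38|/(38*4) = 2/152, and |x - 14/5| = |105*5 - 14*38|/(38*5) = 7/190.
Cross-multiplying, 2*190 = 380 < 1064 = 7*152, so 2/152 is smaller: the convergent 11/4 is closer to x than 14/5.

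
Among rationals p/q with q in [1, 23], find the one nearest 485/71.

Expand x = 485/71 as a continued fraction with the Euclidean algorithm:
  485 = 6*71 + 59, so a_0 = 6.
  71 = 1*59 + 12, so a_1 = 1.
  59 = 4*12 + 11, so a_2 = 4.
  12 = 1*11 + 1, so a_3 = 1.
  11 = 11*1 + 0, so a_4 = 11.
so x = [6; 1, 4, 1, 11].
Convergents (p_i = a_i*p_{i-1} + p_{i-2}, q_i = a_i*q_{i-1} + q_{i-2} with p_{-2}=0, p_{-1}=1, q_{-2}=1, q_{-1}=0), until the denominator exceeds 23:
  i=0: a_0=6, p_0 = 6*1 + 0 = 6, q_0 = 6*0 + 1 = 1.
  i=1: a_1=1, p_1 = 1*6 + 1 = 7, q_1 = 1*1 + 0 = 1.
  i=2: a_2=4, p_2 = 4*7 + 6 = 34, q_2 = 4*1 + 1 = 5.
  i=3: a_3=1, p_3 = 1*34 + 7 = 41, q_3 = 1*5 + 1 = 6.
  i=4: a_4=11, p_4 = 11*41 + 34 = 485, q_4 = 11*6 + 5 = 71.
q_4 = 71 > 23, so the last convergent with denominator <= 23 is p_3/q_3 = 41/6.
The closest fraction with denominator <= 23 is either p_3/q_3 or the intermediate fraction (k*p_3 + p_2)/(k*q_3 + q_2) with the largest k >= 1 whose denominator stays <= 23; these approach x as k grows, and every other convergent or intermediate fraction in range is farther away.
Largest k: floor((23 - q_2)/q_3) = floor((23 - 5)/6) = 3.
That gives (3*41 + 34)/(3*6 + 5) = 157/23.
Compare the errors: |x - 41/6| = |485*6 - 41*71|/(71*6) = 1/426, and |x - 157/23| = |485*23 - 157*71|/(71*23) = 8/1633.
Cross-multiplying, 1*1633 = 1633 < 3408 = 8*426, so 1/426 is smaller: the convergent 41/6 is closer to x than 157/23.

41/6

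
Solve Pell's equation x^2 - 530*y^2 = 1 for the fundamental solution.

(x, y) = (1059, 46)

First expand sqrt(530) as a continued fraction. With x_i = (sqrt(530) + m_i)/d_i and (m_0, d_0) = (0, 1): a_0 = floor(sqrt(530)) = 23, since 23^2 = 529 <= 530 < 576 = 24^2.
Iterate m_{i+1} = d_i*a_i - m_i, d_{i+1} = (530 - m_{i+1}^2)/d_i, a_{i+1} = floor((a_0 + m_{i+1})/d_{i+1}):
  m_1 = 1*23 - 0 = 23, d_1 = (530 - 23^2)/1 = 1/1 = 1, a_1 = floor((23 + 23)/1) = 46.
  m_2 = 1*46 - 23 = 23, d_2 = (530 - 23^2)/1 = 1/1 = 1: (m_2, d_2) = (m_1, d_1) = (23, 1), so from here the quotient a_1 repeats; the period length is 1.
So sqrt(530) = [23; (46)] with period length k = 1.
k is odd, so (p_{k-1}, q_{k-1}) only solves x^2 - 530y^2 = -1 and the fundamental solution of x^2 - 530y^2 = 1 is (p_{2k-1}, q_{2k-1}) = (p_1, q_1); compute convergents through index 1, running through the period twice.
Convergents (p_i = a_i*p_{i-1} + p_{i-2}, q_i = a_i*q_{i-1} + q_{i-2} with p_{-2}=0, p_{-1}=1, q_{-2}=1, q_{-1}=0):
  i=0: a_0=23, p_0 = 23*1 + 0 = 23, q_0 = 23*0 + 1 = 1.
  i=1: a_1=46, p_1 = 46*23 + 1 = 1059, q_1 = 46*1 + 0 = 46.
Indeed p_0^2 - 530*q_0^2 = 529 - 530 = -1, not +1.
Check: 1059^2 - 530*46^2 = 1121481 - 1121480 = 1, so (x, y) = (1059, 46) solves the equation, and by the theorem it is the least positive solution.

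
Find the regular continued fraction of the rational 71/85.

[0; 1, 5, 14]

Run the Euclidean algorithm on 71 and 85; the successive quotients are the partial quotients a_0, a_1, ... (each step inverts the fractional part left over by the previous one):
  71 = 0*85 + 71, so a_0 = 0.
  85 = 1*71 + 14, so a_1 = 1.
  71 = 5*14 + 1, so a_2 = 5.
  14 = 14*1 + 0, so a_3 = 14.
The remainder reaches 0 after 4 divisions, so the expansion has 4 partial quotients, read off in order.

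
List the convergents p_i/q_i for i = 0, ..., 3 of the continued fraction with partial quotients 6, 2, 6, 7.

Using the convergent recurrence p_i = a_i*p_{i-1} + p_{i-2}, q_i = a_i*q_{i-1} + q_{i-2} with p_{-2}=0, p_{-1}=1, q_{-2}=1, q_{-1}=0:
  i=0: a_0=6, p_0 = 6*1 + 0 = 6, q_0 = 6*0 + 1 = 1.
  i=1: a_1=2, p_1 = 2*6 + 1 = 13, q_1 = 2*1 + 0 = 2.
  i=2: a_2=6, p_2 = 6*13 + 6 = 84, q_2 = 6*2 + 1 = 13.
  i=3: a_3=7, p_3 = 7*84 + 13 = 601, q_3 = 7*13 + 2 = 93.

6/1, 13/2, 84/13, 601/93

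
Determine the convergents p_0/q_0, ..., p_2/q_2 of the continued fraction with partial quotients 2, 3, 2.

2/1, 7/3, 16/7

Using the convergent recurrence p_i = a_i*p_{i-1} + p_{i-2}, q_i = a_i*q_{i-1} + q_{i-2} with p_{-2}=0, p_{-1}=1, q_{-2}=1, q_{-1}=0:
  i=0: a_0=2, p_0 = 2*1 + 0 = 2, q_0 = 2*0 + 1 = 1.
  i=1: a_1=3, p_1 = 3*2 + 1 = 7, q_1 = 3*1 + 0 = 3.
  i=2: a_2=2, p_2 = 2*7 + 2 = 16, q_2 = 2*3 + 1 = 7.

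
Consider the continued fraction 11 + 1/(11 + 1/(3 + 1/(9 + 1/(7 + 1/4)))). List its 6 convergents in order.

11/1, 122/11, 377/34, 3515/317, 24982/2253, 103443/9329

Using the convergent recurrence p_i = a_i*p_{i-1} + p_{i-2}, q_i = a_i*q_{i-1} + q_{i-2} with p_{-2}=0, p_{-1}=1, q_{-2}=1, q_{-1}=0:
  i=0: a_0=11, p_0 = 11*1 + 0 = 11, q_0 = 11*0 + 1 = 1.
  i=1: a_1=11, p_1 = 11*11 + 1 = 122, q_1 = 11*1 + 0 = 11.
  i=2: a_2=3, p_2 = 3*122 + 11 = 377, q_2 = 3*11 + 1 = 34.
  i=3: a_3=9, p_3 = 9*377 + 122 = 3515, q_3 = 9*34 + 11 = 317.
  i=4: a_4=7, p_4 = 7*3515 + 377 = 24982, q_4 = 7*317 + 34 = 2253.
  i=5: a_5=4, p_5 = 4*24982 + 3515 = 103443, q_5 = 4*2253 + 317 = 9329.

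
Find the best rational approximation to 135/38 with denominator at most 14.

32/9

Expand x = 135/38 as a continued fraction with the Euclidean algorithm:
  135 = 3*38 + 21, so a_0 = 3.
  38 = 1*21 + 17, so a_1 = 1.
  21 = 1*17 + 4, so a_2 = 1.
  17 = 4*4 + 1, so a_3 = 4.
  4 = 4*1 + 0, so a_4 = 4.
so x = [3; 1, 1, 4, 4].
Convergents (p_i = a_i*p_{i-1} + p_{i-2}, q_i = a_i*q_{i-1} + q_{i-2} with p_{-2}=0, p_{-1}=1, q_{-2}=1, q_{-1}=0), until the denominator exceeds 14:
  i=0: a_0=3, p_0 = 3*1 + 0 = 3, q_0 = 3*0 + 1 = 1.
  i=1: a_1=1, p_1 = 1*3 + 1 = 4, q_1 = 1*1 + 0 = 1.
  i=2: a_2=1, p_2 = 1*4 + 3 = 7, q_2 = 1*1 + 1 = 2.
  i=3: a_3=4, p_3 = 4*7 + 4 = 32, q_3 = 4*2 + 1 = 9.
  i=4: a_4=4, p_4 = 4*32 + 7 = 135, q_4 = 4*9 + 2 = 38.
q_4 = 38 > 14, so the last convergent with denominator <= 14 is p_3/q_3 = 32/9.
The closest fraction with denominator <= 14 is either p_3/q_3 or the intermediate fraction (k*p_3 + p_2)/(k*q_3 + q_2) with the largest k >= 1 whose denominator stays <= 14; these approach x as k grows, and every other convergent or intermediate fraction in range is farther away.
Largest k: floor((14 - q_2)/q_3) = floor((14 - 2)/9) = 1.
That gives (1*32 + 7)/(1*9 + 2) = 39/11.
Compare the errors: |x - 32/9| = |135*9 - 32*38|/(38*9) = 1/342, and |x - 39/11| = |135*11 - 39*38|/(38*11) = 3/418.
Cross-multiplying, 1*418 = 418 < 1026 = 3*342, so 1/342 is smaller: the convergent 32/9 is closer to x than 39/11.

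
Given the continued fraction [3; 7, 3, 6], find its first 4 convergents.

3/1, 22/7, 69/22, 436/139

Using the convergent recurrence p_i = a_i*p_{i-1} + p_{i-2}, q_i = a_i*q_{i-1} + q_{i-2} with p_{-2}=0, p_{-1}=1, q_{-2}=1, q_{-1}=0:
  i=0: a_0=3, p_0 = 3*1 + 0 = 3, q_0 = 3*0 + 1 = 1.
  i=1: a_1=7, p_1 = 7*3 + 1 = 22, q_1 = 7*1 + 0 = 7.
  i=2: a_2=3, p_2 = 3*22 + 3 = 69, q_2 = 3*7 + 1 = 22.
  i=3: a_3=6, p_3 = 6*69 + 22 = 436, q_3 = 6*22 + 7 = 139.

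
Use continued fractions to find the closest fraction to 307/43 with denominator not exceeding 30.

207/29

Expand x = 307/43 as a continued fraction with the Euclidean algorithm:
  307 = 7*43 + 6, so a_0 = 7.
  43 = 7*6 + 1, so a_1 = 7.
  6 = 6*1 + 0, so a_2 = 6.
so x = [7; 7, 6].
Convergents (p_i = a_i*p_{i-1} + p_{i-2}, q_i = a_i*q_{i-1} + q_{i-2} with p_{-2}=0, p_{-1}=1, q_{-2}=1, q_{-1}=0), until the denominator exceeds 30:
  i=0: a_0=7, p_0 = 7*1 + 0 = 7, q_0 = 7*0 + 1 = 1.
  i=1: a_1=7, p_1 = 7*7 + 1 = 50, q_1 = 7*1 + 0 = 7.
  i=2: a_2=6, p_2 = 6*50 + 7 = 307, q_2 = 6*7 + 1 = 43.
q_2 = 43 > 30, so the last convergent with denominator <= 30 is p_1/q_1 = 50/7.
The closest fraction with denominator <= 30 is either p_1/q_1 or the intermediate fraction (k*p_1 + p_0)/(k*q_1 + q_0) with the largest k >= 1 whose denominator stays <= 30; these approach x as k grows, and every other convergent or intermediate fraction in range is farther away.
Largest k: floor((30 - q_0)/q_1) = floor((30 - 1)/7) = 4.
That gives (4*50 + 7)/(4*7 + 1) = 207/29.
Compare the errors: |x - 50/7| = |307*7 - 50*43|/(43*7) = 1/301, and |x - 207/29| = |307*29 - 207*43|/(43*29) = 2/1247.
Cross-multiplying, 2*301 = 602 < 1247 = 1*1247, so 2/1247 is smaller: the intermediate fraction 207/29 is closer to x than 50/7.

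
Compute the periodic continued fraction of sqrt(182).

Write x_i = (sqrt(182) + m_i)/d_i with (m_0, d_0) = (0, 1). a_0 = floor(sqrt(182)) = 13, since 13^2 = 169 <= 182 < 196 = 14^2.
Iterate m_{i+1} = d_i*a_i - m_i, d_{i+1} = (182 - m_{i+1}^2)/d_i, a_{i+1} = floor((a_0 + m_{i+1})/d_{i+1}):
  m_1 = 1*13 - 0 = 13, d_1 = (182 - 13^2)/1 = 13/1 = 13, a_1 = floor((13 + 13)/13) = 2.
  m_2 = 13*2 - 13 = 13, d_2 = (182 - 13^2)/13 = 13/13 = 1, a_2 = floor((13 + 13)/1) = 26.
  m_3 = 1*26 - 13 = 13, d_3 = (182 - 13^2)/1 = 13/1 = 13: (m_3, d_3) = (m_1, d_1) = (13, 13), so from here the quotients repeat a_1, a_2; the period length is 2.
Hence the expansion of sqrt(182) is a_0 = 13 followed by the repeating block 2, 26 (period 2).

[13; (2, 26)]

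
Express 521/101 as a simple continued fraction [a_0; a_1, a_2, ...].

Run the Euclidean algorithm on 521 and 101; the successive quotients are the partial quotients a_0, a_1, ... (each step inverts the fractional part left over by the previous one):
  521 = 5*101 + 16, so a_0 = 5.
  101 = 6*16 + 5, so a_1 = 6.
  16 = 3*5 + 1, so a_2 = 3.
  5 = 5*1 + 0, so a_3 = 5.
The remainder reaches 0 after 4 divisions, so the expansion has 4 partial quotients, read off in order.

[5; 6, 3, 5]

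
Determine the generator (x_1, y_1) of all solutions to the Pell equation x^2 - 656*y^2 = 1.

(x, y) = (2049, 80)

First expand sqrt(656) as a continued fraction. With x_i = (sqrt(656) + m_i)/d_i and (m_0, d_0) = (0, 1): a_0 = floor(sqrt(656)) = 25, since 25^2 = 625 <= 656 < 676 = 26^2.
Iterate m_{i+1} = d_i*a_i - m_i, d_{i+1} = (656 - m_{i+1}^2)/d_i, a_{i+1} = floor((a_0 + m_{i+1})/d_{i+1}):
  m_1 = 1*25 - 0 = 25, d_1 = (656 - 25^2)/1 = 31/1 = 31, a_1 = floor((25 + 25)/31) = 1.
  m_2 = 31*1 - 25 = 6, d_2 = (656 - 6^2)/31 = 620/31 = 20, a_2 = floor((25 + 6)/20) = 1.
  m_3 = 20*1 - 6 = 14, d_3 = (656 - 14^2)/20 = 460/20 = 23, a_3 = floor((25 + 14)/23) = 1.
  m_4 = 23*1 - 14 = 9, d_4 = (656 - 9^2)/23 = 575/23 = 25, a_4 = floor((25 + 9)/25) = 1.
  m_5 = 25*1 - 9 = 16, d_5 = (656 - 16^2)/25 = 400/25 = 16, a_5 = floor((25 + 16)/16) = 2.
  m_6 = 16*2 - 16 = 16, d_6 = (656 - 16^2)/16 = 400/16 = 25, a_6 = floor((25 + 16)/25) = 1.
  m_7 = 25*1 - 16 = 9, d_7 = (656 - 9^2)/25 = 575/25 = 23, a_7 = floor((25 + 9)/23) = 1.
  m_8 = 23*1 - 9 = 14, d_8 = (656 - 14^2)/23 = 460/23 = 20, a_8 = floor((25 + 14)/20) = 1.
  m_9 = 20*1 - 14 = 6, d_9 = (656 - 6^2)/20 = 620/20 = 31, a_9 = floor((25 + 6)/31) = 1.
  m_10 = 31*1 - 6 = 25, d_10 = (656 - 25^2)/31 = 31/31 = 1, a_10 = floor((25 + 25)/1) = 50.
  m_11 = 1*50 - 25 = 25, d_11 = (656 - 25^2)/1 = 31/1 = 31: (m_11, d_11) = (m_1, d_1) = (25, 31), so from here the quotients repeat a_1, ..., a_10; the period length is 10.
So sqrt(656) = [25; (1, 1, 1, 1, 2, 1, 1, 1, 1, 50)] with period length k = 10.
k is even, so the fundamental solution of x^2 - 656y^2 = 1 is (p_{k-1}, q_{k-1}) = (p_9, q_9); compute convergents through index 9.
Convergents (p_i = a_i*p_{i-1} + p_{i-2}, q_i = a_i*q_{i-1} + q_{i-2} with p_{-2}=0, p_{-1}=1, q_{-2}=1, q_{-1}=0):
  i=0: a_0=25, p_0 = 25*1 + 0 = 25, q_0 = 25*0 + 1 = 1.
  i=1: a_1=1, p_1 = 1*25 + 1 = 26, q_1 = 1*1 + 0 = 1.
  i=2: a_2=1, p_2 = 1*26 + 25 = 51, q_2 = 1*1 + 1 = 2.
  i=3: a_3=1, p_3 = 1*51 + 26 = 77, q_3 = 1*2 + 1 = 3.
  i=4: a_4=1, p_4 = 1*77 + 51 = 128, q_4 = 1*3 + 2 = 5.
  i=5: a_5=2, p_5 = 2*128 + 77 = 333, q_5 = 2*5 + 3 = 13.
  i=6: a_6=1, p_6 = 1*333 + 128 = 461, q_6 = 1*13 + 5 = 18.
  i=7: a_7=1, p_7 = 1*461 + 333 = 794, q_7 = 1*18 + 13 = 31.
  i=8: a_8=1, p_8 = 1*794 + 461 = 1255, q_8 = 1*31 + 18 = 49.
  i=9: a_9=1, p_9 = 1*1255 + 794 = 2049, q_9 = 1*49 + 31 = 80.
Check: 2049^2 - 656*80^2 = 4198401 - 4198400 = 1, so (x, y) = (2049, 80) solves the equation, and by the theorem it is the least positive solution.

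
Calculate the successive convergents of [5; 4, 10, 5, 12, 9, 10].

5/1, 21/4, 215/41, 1096/209, 13367/2549, 121399/23150, 1227357/234049

Using the convergent recurrence p_i = a_i*p_{i-1} + p_{i-2}, q_i = a_i*q_{i-1} + q_{i-2} with p_{-2}=0, p_{-1}=1, q_{-2}=1, q_{-1}=0:
  i=0: a_0=5, p_0 = 5*1 + 0 = 5, q_0 = 5*0 + 1 = 1.
  i=1: a_1=4, p_1 = 4*5 + 1 = 21, q_1 = 4*1 + 0 = 4.
  i=2: a_2=10, p_2 = 10*21 + 5 = 215, q_2 = 10*4 + 1 = 41.
  i=3: a_3=5, p_3 = 5*215 + 21 = 1096, q_3 = 5*41 + 4 = 209.
  i=4: a_4=12, p_4 = 12*1096 + 215 = 13367, q_4 = 12*209 + 41 = 2549.
  i=5: a_5=9, p_5 = 9*13367 + 1096 = 121399, q_5 = 9*2549 + 209 = 23150.
  i=6: a_6=10, p_6 = 10*121399 + 13367 = 1227357, q_6 = 10*23150 + 2549 = 234049.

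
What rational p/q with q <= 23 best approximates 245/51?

Expand x = 245/51 as a continued fraction with the Euclidean algorithm:
  245 = 4*51 + 41, so a_0 = 4.
  51 = 1*41 + 10, so a_1 = 1.
  41 = 4*10 + 1, so a_2 = 4.
  10 = 10*1 + 0, so a_3 = 10.
so x = [4; 1, 4, 10].
Convergents (p_i = a_i*p_{i-1} + p_{i-2}, q_i = a_i*q_{i-1} + q_{i-2} with p_{-2}=0, p_{-1}=1, q_{-2}=1, q_{-1}=0), until the denominator exceeds 23:
  i=0: a_0=4, p_0 = 4*1 + 0 = 4, q_0 = 4*0 + 1 = 1.
  i=1: a_1=1, p_1 = 1*4 + 1 = 5, q_1 = 1*1 + 0 = 1.
  i=2: a_2=4, p_2 = 4*5 + 4 = 24, q_2 = 4*1 + 1 = 5.
  i=3: a_3=10, p_3 = 10*24 + 5 = 245, q_3 = 10*5 + 1 = 51.
q_3 = 51 > 23, so the last convergent with denominator <= 23 is p_2/q_2 = 24/5.
The closest fraction with denominator <= 23 is either p_2/q_2 or the intermediate fraction (k*p_2 + p_1)/(k*q_2 + q_1) with the largest k >= 1 whose denominator stays <= 23; these approach x as k grows, and every other convergent or intermediate fraction in range is farther away.
Largest k: floor((23 - q_1)/q_2) = floor((23 - 1)/5) = 4.
That gives (4*24 + 5)/(4*5 + 1) = 101/21.
Compare the errors: |x - 24/5| = |245*5 - 24*51|/(51*5) = 1/255, and |x - 101/21| = |245*21 - 101*51|/(51*21) = 6/1071.
Cross-multiplying, 1*1071 = 1071 < 1530 = 6*255, so 1/255 is smaller: the convergent 24/5 is closer to x than 101/21.

24/5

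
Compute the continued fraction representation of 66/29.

Run the Euclidean algorithm on 66 and 29; the successive quotients are the partial quotients a_0, a_1, ... (each step inverts the fractional part left over by the previous one):
  66 = 2*29 + 8, so a_0 = 2.
  29 = 3*8 + 5, so a_1 = 3.
  8 = 1*5 + 3, so a_2 = 1.
  5 = 1*3 + 2, so a_3 = 1.
  3 = 1*2 + 1, so a_4 = 1.
  2 = 2*1 + 0, so a_5 = 2.
The remainder reaches 0 after 6 divisions, so the expansion has 6 partial quotients, read off in order.

[2; 3, 1, 1, 1, 2]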